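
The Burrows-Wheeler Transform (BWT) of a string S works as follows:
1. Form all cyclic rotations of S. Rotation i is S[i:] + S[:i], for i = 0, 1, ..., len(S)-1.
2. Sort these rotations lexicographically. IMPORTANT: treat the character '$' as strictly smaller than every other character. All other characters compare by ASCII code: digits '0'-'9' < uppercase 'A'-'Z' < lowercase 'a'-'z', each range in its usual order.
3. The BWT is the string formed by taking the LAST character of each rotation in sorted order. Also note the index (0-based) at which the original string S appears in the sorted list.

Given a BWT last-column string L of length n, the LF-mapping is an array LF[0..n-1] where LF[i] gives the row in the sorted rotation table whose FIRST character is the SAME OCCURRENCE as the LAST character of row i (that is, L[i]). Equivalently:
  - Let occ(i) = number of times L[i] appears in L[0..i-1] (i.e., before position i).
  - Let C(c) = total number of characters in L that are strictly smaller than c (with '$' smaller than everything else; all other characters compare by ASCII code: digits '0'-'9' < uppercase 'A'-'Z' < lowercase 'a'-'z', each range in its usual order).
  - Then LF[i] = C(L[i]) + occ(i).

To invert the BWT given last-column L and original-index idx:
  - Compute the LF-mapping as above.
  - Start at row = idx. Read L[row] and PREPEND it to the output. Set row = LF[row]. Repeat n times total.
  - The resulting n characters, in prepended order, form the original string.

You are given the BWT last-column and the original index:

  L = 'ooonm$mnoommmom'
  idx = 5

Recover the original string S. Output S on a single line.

Answer: monnmommommooo$

Derivation:
LF mapping: 9 10 11 7 1 0 2 8 12 13 3 4 5 14 6
Walk LF starting at row 5, prepending L[row]:
  step 1: row=5, L[5]='$', prepend. Next row=LF[5]=0
  step 2: row=0, L[0]='o', prepend. Next row=LF[0]=9
  step 3: row=9, L[9]='o', prepend. Next row=LF[9]=13
  step 4: row=13, L[13]='o', prepend. Next row=LF[13]=14
  step 5: row=14, L[14]='m', prepend. Next row=LF[14]=6
  step 6: row=6, L[6]='m', prepend. Next row=LF[6]=2
  step 7: row=2, L[2]='o', prepend. Next row=LF[2]=11
  step 8: row=11, L[11]='m', prepend. Next row=LF[11]=4
  step 9: row=4, L[4]='m', prepend. Next row=LF[4]=1
  step 10: row=1, L[1]='o', prepend. Next row=LF[1]=10
  step 11: row=10, L[10]='m', prepend. Next row=LF[10]=3
  step 12: row=3, L[3]='n', prepend. Next row=LF[3]=7
  step 13: row=7, L[7]='n', prepend. Next row=LF[7]=8
  step 14: row=8, L[8]='o', prepend. Next row=LF[8]=12
  step 15: row=12, L[12]='m', prepend. Next row=LF[12]=5
Reversed output: monnmommommooo$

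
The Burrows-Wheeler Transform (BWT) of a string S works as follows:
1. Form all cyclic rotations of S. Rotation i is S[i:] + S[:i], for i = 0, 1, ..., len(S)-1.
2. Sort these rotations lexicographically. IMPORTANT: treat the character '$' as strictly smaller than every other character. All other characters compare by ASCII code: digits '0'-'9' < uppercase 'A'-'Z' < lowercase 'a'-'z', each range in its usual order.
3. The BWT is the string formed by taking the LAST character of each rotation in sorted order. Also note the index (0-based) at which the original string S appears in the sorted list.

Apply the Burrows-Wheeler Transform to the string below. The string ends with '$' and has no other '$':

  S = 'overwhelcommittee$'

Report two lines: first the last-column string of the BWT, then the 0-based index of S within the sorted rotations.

Answer: elethvwmemoc$etior
12

Derivation:
All 18 rotations (rotation i = S[i:]+S[:i]):
  rot[0] = overwhelcommittee$
  rot[1] = verwhelcommittee$o
  rot[2] = erwhelcommittee$ov
  rot[3] = rwhelcommittee$ove
  rot[4] = whelcommittee$over
  rot[5] = helcommittee$overw
  rot[6] = elcommittee$overwh
  rot[7] = lcommittee$overwhe
  rot[8] = committee$overwhel
  rot[9] = ommittee$overwhelc
  rot[10] = mmittee$overwhelco
  rot[11] = mittee$overwhelcom
  rot[12] = ittee$overwhelcomm
  rot[13] = ttee$overwhelcommi
  rot[14] = tee$overwhelcommit
  rot[15] = ee$overwhelcommitt
  rot[16] = e$overwhelcommitte
  rot[17] = $overwhelcommittee
Sorted (with $ < everything):
  sorted[0] = $overwhelcommittee  (last char: 'e')
  sorted[1] = committee$overwhel  (last char: 'l')
  sorted[2] = e$overwhelcommitte  (last char: 'e')
  sorted[3] = ee$overwhelcommitt  (last char: 't')
  sorted[4] = elcommittee$overwh  (last char: 'h')
  sorted[5] = erwhelcommittee$ov  (last char: 'v')
  sorted[6] = helcommittee$overw  (last char: 'w')
  sorted[7] = ittee$overwhelcomm  (last char: 'm')
  sorted[8] = lcommittee$overwhe  (last char: 'e')
  sorted[9] = mittee$overwhelcom  (last char: 'm')
  sorted[10] = mmittee$overwhelco  (last char: 'o')
  sorted[11] = ommittee$overwhelc  (last char: 'c')
  sorted[12] = overwhelcommittee$  (last char: '$')
  sorted[13] = rwhelcommittee$ove  (last char: 'e')
  sorted[14] = tee$overwhelcommit  (last char: 't')
  sorted[15] = ttee$overwhelcommi  (last char: 'i')
  sorted[16] = verwhelcommittee$o  (last char: 'o')
  sorted[17] = whelcommittee$over  (last char: 'r')
Last column: elethvwmemoc$etior
Original string S is at sorted index 12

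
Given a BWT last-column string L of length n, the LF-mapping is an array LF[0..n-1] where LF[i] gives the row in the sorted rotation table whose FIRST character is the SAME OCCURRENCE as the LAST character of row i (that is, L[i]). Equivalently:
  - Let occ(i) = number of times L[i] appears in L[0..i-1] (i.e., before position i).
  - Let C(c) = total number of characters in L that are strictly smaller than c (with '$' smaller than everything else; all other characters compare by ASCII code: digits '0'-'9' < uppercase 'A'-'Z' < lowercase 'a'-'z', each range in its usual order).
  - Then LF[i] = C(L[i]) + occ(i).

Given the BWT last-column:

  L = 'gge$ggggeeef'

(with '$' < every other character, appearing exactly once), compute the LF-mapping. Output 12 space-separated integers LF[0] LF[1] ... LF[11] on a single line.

Char counts: '$':1, 'e':4, 'f':1, 'g':6
C (first-col start): C('$')=0, C('e')=1, C('f')=5, C('g')=6
L[0]='g': occ=0, LF[0]=C('g')+0=6+0=6
L[1]='g': occ=1, LF[1]=C('g')+1=6+1=7
L[2]='e': occ=0, LF[2]=C('e')+0=1+0=1
L[3]='$': occ=0, LF[3]=C('$')+0=0+0=0
L[4]='g': occ=2, LF[4]=C('g')+2=6+2=8
L[5]='g': occ=3, LF[5]=C('g')+3=6+3=9
L[6]='g': occ=4, LF[6]=C('g')+4=6+4=10
L[7]='g': occ=5, LF[7]=C('g')+5=6+5=11
L[8]='e': occ=1, LF[8]=C('e')+1=1+1=2
L[9]='e': occ=2, LF[9]=C('e')+2=1+2=3
L[10]='e': occ=3, LF[10]=C('e')+3=1+3=4
L[11]='f': occ=0, LF[11]=C('f')+0=5+0=5

Answer: 6 7 1 0 8 9 10 11 2 3 4 5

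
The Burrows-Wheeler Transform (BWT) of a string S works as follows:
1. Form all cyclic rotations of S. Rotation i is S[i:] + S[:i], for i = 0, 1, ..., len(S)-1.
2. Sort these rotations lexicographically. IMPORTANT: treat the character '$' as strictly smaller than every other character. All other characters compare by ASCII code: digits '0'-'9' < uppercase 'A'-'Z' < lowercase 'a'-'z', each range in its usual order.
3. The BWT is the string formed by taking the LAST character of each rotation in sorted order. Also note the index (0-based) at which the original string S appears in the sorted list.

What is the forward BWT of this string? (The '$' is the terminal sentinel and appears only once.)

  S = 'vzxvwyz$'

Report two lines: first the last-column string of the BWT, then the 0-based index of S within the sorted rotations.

All 8 rotations (rotation i = S[i:]+S[:i]):
  rot[0] = vzxvwyz$
  rot[1] = zxvwyz$v
  rot[2] = xvwyz$vz
  rot[3] = vwyz$vzx
  rot[4] = wyz$vzxv
  rot[5] = yz$vzxvw
  rot[6] = z$vzxvwy
  rot[7] = $vzxvwyz
Sorted (with $ < everything):
  sorted[0] = $vzxvwyz  (last char: 'z')
  sorted[1] = vwyz$vzx  (last char: 'x')
  sorted[2] = vzxvwyz$  (last char: '$')
  sorted[3] = wyz$vzxv  (last char: 'v')
  sorted[4] = xvwyz$vz  (last char: 'z')
  sorted[5] = yz$vzxvw  (last char: 'w')
  sorted[6] = z$vzxvwy  (last char: 'y')
  sorted[7] = zxvwyz$v  (last char: 'v')
Last column: zx$vzwyv
Original string S is at sorted index 2

Answer: zx$vzwyv
2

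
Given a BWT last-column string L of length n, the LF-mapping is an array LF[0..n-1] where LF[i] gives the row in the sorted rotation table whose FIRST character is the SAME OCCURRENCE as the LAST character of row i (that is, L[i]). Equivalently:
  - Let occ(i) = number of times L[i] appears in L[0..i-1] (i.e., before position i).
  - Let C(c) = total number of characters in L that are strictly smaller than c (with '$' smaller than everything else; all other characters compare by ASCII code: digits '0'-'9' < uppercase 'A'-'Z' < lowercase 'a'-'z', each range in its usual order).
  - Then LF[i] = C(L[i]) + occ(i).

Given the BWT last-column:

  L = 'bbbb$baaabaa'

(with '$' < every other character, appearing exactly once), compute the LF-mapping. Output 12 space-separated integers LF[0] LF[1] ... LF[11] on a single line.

Answer: 6 7 8 9 0 10 1 2 3 11 4 5

Derivation:
Char counts: '$':1, 'a':5, 'b':6
C (first-col start): C('$')=0, C('a')=1, C('b')=6
L[0]='b': occ=0, LF[0]=C('b')+0=6+0=6
L[1]='b': occ=1, LF[1]=C('b')+1=6+1=7
L[2]='b': occ=2, LF[2]=C('b')+2=6+2=8
L[3]='b': occ=3, LF[3]=C('b')+3=6+3=9
L[4]='$': occ=0, LF[4]=C('$')+0=0+0=0
L[5]='b': occ=4, LF[5]=C('b')+4=6+4=10
L[6]='a': occ=0, LF[6]=C('a')+0=1+0=1
L[7]='a': occ=1, LF[7]=C('a')+1=1+1=2
L[8]='a': occ=2, LF[8]=C('a')+2=1+2=3
L[9]='b': occ=5, LF[9]=C('b')+5=6+5=11
L[10]='a': occ=3, LF[10]=C('a')+3=1+3=4
L[11]='a': occ=4, LF[11]=C('a')+4=1+4=5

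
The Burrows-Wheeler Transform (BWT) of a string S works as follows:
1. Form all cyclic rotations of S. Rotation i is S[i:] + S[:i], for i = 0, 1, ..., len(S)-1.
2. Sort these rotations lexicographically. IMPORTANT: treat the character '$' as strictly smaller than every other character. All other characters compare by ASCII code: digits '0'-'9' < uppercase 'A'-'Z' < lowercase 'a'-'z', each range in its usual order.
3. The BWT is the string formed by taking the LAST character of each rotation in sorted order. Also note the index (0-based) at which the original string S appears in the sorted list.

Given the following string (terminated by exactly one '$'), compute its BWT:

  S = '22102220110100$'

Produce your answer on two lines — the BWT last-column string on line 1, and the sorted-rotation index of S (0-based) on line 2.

Answer: 0011210120222$0
13

Derivation:
All 15 rotations (rotation i = S[i:]+S[:i]):
  rot[0] = 22102220110100$
  rot[1] = 2102220110100$2
  rot[2] = 102220110100$22
  rot[3] = 02220110100$221
  rot[4] = 2220110100$2210
  rot[5] = 220110100$22102
  rot[6] = 20110100$221022
  rot[7] = 0110100$2210222
  rot[8] = 110100$22102220
  rot[9] = 10100$221022201
  rot[10] = 0100$2210222011
  rot[11] = 100$22102220110
  rot[12] = 00$221022201101
  rot[13] = 0$2210222011010
  rot[14] = $22102220110100
Sorted (with $ < everything):
  sorted[0] = $22102220110100  (last char: '0')
  sorted[1] = 0$2210222011010  (last char: '0')
  sorted[2] = 00$221022201101  (last char: '1')
  sorted[3] = 0100$2210222011  (last char: '1')
  sorted[4] = 0110100$2210222  (last char: '2')
  sorted[5] = 02220110100$221  (last char: '1')
  sorted[6] = 100$22102220110  (last char: '0')
  sorted[7] = 10100$221022201  (last char: '1')
  sorted[8] = 102220110100$22  (last char: '2')
  sorted[9] = 110100$22102220  (last char: '0')
  sorted[10] = 20110100$221022  (last char: '2')
  sorted[11] = 2102220110100$2  (last char: '2')
  sorted[12] = 220110100$22102  (last char: '2')
  sorted[13] = 22102220110100$  (last char: '$')
  sorted[14] = 2220110100$2210  (last char: '0')
Last column: 0011210120222$0
Original string S is at sorted index 13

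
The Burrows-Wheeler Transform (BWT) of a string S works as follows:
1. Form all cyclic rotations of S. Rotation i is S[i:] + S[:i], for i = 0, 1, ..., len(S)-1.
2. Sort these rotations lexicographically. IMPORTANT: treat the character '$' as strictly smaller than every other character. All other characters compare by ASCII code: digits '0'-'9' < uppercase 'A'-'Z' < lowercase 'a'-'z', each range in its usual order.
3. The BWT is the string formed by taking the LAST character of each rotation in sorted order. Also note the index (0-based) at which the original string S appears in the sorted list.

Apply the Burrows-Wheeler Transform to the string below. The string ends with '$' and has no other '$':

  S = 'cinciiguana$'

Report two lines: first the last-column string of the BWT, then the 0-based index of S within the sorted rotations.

All 12 rotations (rotation i = S[i:]+S[:i]):
  rot[0] = cinciiguana$
  rot[1] = inciiguana$c
  rot[2] = nciiguana$ci
  rot[3] = ciiguana$cin
  rot[4] = iiguana$cinc
  rot[5] = iguana$cinci
  rot[6] = guana$cincii
  rot[7] = uana$cinciig
  rot[8] = ana$cinciigu
  rot[9] = na$cinciigua
  rot[10] = a$cinciiguan
  rot[11] = $cinciiguana
Sorted (with $ < everything):
  sorted[0] = $cinciiguana  (last char: 'a')
  sorted[1] = a$cinciiguan  (last char: 'n')
  sorted[2] = ana$cinciigu  (last char: 'u')
  sorted[3] = ciiguana$cin  (last char: 'n')
  sorted[4] = cinciiguana$  (last char: '$')
  sorted[5] = guana$cincii  (last char: 'i')
  sorted[6] = iguana$cinci  (last char: 'i')
  sorted[7] = iiguana$cinc  (last char: 'c')
  sorted[8] = inciiguana$c  (last char: 'c')
  sorted[9] = na$cinciigua  (last char: 'a')
  sorted[10] = nciiguana$ci  (last char: 'i')
  sorted[11] = uana$cinciig  (last char: 'g')
Last column: anun$iiccaig
Original string S is at sorted index 4

Answer: anun$iiccaig
4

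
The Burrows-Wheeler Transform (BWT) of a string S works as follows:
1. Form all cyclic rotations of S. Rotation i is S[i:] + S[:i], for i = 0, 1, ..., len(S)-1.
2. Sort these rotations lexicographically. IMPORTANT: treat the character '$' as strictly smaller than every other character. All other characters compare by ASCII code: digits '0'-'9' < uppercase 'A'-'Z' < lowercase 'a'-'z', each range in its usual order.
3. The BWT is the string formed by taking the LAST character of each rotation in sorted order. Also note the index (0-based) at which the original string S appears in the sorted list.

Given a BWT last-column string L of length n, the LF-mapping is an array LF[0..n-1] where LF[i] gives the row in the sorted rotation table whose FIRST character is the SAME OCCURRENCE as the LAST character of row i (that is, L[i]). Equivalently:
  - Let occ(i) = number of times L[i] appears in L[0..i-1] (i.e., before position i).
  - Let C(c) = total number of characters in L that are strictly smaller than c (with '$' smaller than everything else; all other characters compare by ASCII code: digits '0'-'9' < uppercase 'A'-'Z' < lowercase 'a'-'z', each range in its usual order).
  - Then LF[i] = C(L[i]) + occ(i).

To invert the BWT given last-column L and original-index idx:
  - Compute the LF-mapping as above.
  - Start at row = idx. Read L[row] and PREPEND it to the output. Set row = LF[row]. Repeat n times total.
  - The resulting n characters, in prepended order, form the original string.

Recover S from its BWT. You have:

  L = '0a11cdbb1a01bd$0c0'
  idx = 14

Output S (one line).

Answer: c0dbb11b10cd10aa0$

Derivation:
LF mapping: 1 9 5 6 14 16 11 12 7 10 2 8 13 17 0 3 15 4
Walk LF starting at row 14, prepending L[row]:
  step 1: row=14, L[14]='$', prepend. Next row=LF[14]=0
  step 2: row=0, L[0]='0', prepend. Next row=LF[0]=1
  step 3: row=1, L[1]='a', prepend. Next row=LF[1]=9
  step 4: row=9, L[9]='a', prepend. Next row=LF[9]=10
  step 5: row=10, L[10]='0', prepend. Next row=LF[10]=2
  step 6: row=2, L[2]='1', prepend. Next row=LF[2]=5
  step 7: row=5, L[5]='d', prepend. Next row=LF[5]=16
  step 8: row=16, L[16]='c', prepend. Next row=LF[16]=15
  step 9: row=15, L[15]='0', prepend. Next row=LF[15]=3
  step 10: row=3, L[3]='1', prepend. Next row=LF[3]=6
  step 11: row=6, L[6]='b', prepend. Next row=LF[6]=11
  step 12: row=11, L[11]='1', prepend. Next row=LF[11]=8
  step 13: row=8, L[8]='1', prepend. Next row=LF[8]=7
  step 14: row=7, L[7]='b', prepend. Next row=LF[7]=12
  step 15: row=12, L[12]='b', prepend. Next row=LF[12]=13
  step 16: row=13, L[13]='d', prepend. Next row=LF[13]=17
  step 17: row=17, L[17]='0', prepend. Next row=LF[17]=4
  step 18: row=4, L[4]='c', prepend. Next row=LF[4]=14
Reversed output: c0dbb11b10cd10aa0$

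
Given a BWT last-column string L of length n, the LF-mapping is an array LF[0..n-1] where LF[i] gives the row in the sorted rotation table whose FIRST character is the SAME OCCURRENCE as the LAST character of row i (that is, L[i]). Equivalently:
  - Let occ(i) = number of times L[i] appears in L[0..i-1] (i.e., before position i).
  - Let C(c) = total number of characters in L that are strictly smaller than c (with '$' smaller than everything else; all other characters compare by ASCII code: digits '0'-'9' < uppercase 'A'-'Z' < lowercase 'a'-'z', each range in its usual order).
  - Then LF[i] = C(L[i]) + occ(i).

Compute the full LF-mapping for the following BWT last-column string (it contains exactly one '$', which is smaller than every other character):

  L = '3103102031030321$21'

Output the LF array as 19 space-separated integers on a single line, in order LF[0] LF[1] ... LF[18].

Answer: 14 6 1 15 7 2 11 3 16 8 4 17 5 18 12 9 0 13 10

Derivation:
Char counts: '$':1, '0':5, '1':5, '2':3, '3':5
C (first-col start): C('$')=0, C('0')=1, C('1')=6, C('2')=11, C('3')=14
L[0]='3': occ=0, LF[0]=C('3')+0=14+0=14
L[1]='1': occ=0, LF[1]=C('1')+0=6+0=6
L[2]='0': occ=0, LF[2]=C('0')+0=1+0=1
L[3]='3': occ=1, LF[3]=C('3')+1=14+1=15
L[4]='1': occ=1, LF[4]=C('1')+1=6+1=7
L[5]='0': occ=1, LF[5]=C('0')+1=1+1=2
L[6]='2': occ=0, LF[6]=C('2')+0=11+0=11
L[7]='0': occ=2, LF[7]=C('0')+2=1+2=3
L[8]='3': occ=2, LF[8]=C('3')+2=14+2=16
L[9]='1': occ=2, LF[9]=C('1')+2=6+2=8
L[10]='0': occ=3, LF[10]=C('0')+3=1+3=4
L[11]='3': occ=3, LF[11]=C('3')+3=14+3=17
L[12]='0': occ=4, LF[12]=C('0')+4=1+4=5
L[13]='3': occ=4, LF[13]=C('3')+4=14+4=18
L[14]='2': occ=1, LF[14]=C('2')+1=11+1=12
L[15]='1': occ=3, LF[15]=C('1')+3=6+3=9
L[16]='$': occ=0, LF[16]=C('$')+0=0+0=0
L[17]='2': occ=2, LF[17]=C('2')+2=11+2=13
L[18]='1': occ=4, LF[18]=C('1')+4=6+4=10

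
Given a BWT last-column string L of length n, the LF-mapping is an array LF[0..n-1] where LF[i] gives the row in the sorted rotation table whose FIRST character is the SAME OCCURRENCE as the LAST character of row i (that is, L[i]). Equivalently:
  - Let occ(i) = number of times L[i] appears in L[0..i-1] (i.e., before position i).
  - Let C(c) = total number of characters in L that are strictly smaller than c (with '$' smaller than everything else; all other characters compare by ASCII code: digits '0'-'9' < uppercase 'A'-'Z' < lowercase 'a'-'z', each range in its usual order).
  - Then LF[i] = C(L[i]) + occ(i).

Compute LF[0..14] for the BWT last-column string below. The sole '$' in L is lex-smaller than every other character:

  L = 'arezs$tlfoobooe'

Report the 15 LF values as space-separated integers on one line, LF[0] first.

Char counts: '$':1, 'a':1, 'b':1, 'e':2, 'f':1, 'l':1, 'o':4, 'r':1, 's':1, 't':1, 'z':1
C (first-col start): C('$')=0, C('a')=1, C('b')=2, C('e')=3, C('f')=5, C('l')=6, C('o')=7, C('r')=11, C('s')=12, C('t')=13, C('z')=14
L[0]='a': occ=0, LF[0]=C('a')+0=1+0=1
L[1]='r': occ=0, LF[1]=C('r')+0=11+0=11
L[2]='e': occ=0, LF[2]=C('e')+0=3+0=3
L[3]='z': occ=0, LF[3]=C('z')+0=14+0=14
L[4]='s': occ=0, LF[4]=C('s')+0=12+0=12
L[5]='$': occ=0, LF[5]=C('$')+0=0+0=0
L[6]='t': occ=0, LF[6]=C('t')+0=13+0=13
L[7]='l': occ=0, LF[7]=C('l')+0=6+0=6
L[8]='f': occ=0, LF[8]=C('f')+0=5+0=5
L[9]='o': occ=0, LF[9]=C('o')+0=7+0=7
L[10]='o': occ=1, LF[10]=C('o')+1=7+1=8
L[11]='b': occ=0, LF[11]=C('b')+0=2+0=2
L[12]='o': occ=2, LF[12]=C('o')+2=7+2=9
L[13]='o': occ=3, LF[13]=C('o')+3=7+3=10
L[14]='e': occ=1, LF[14]=C('e')+1=3+1=4

Answer: 1 11 3 14 12 0 13 6 5 7 8 2 9 10 4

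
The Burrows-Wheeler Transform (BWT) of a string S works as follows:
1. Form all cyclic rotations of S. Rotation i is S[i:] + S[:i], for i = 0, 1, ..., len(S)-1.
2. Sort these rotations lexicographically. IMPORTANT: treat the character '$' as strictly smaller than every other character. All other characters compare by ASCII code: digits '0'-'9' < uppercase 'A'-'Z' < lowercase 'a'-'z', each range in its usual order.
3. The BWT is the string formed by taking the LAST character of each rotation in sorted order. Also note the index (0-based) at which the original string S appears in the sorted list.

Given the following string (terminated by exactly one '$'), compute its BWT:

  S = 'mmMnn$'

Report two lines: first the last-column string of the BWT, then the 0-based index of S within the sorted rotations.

Answer: nmm$nM
3

Derivation:
All 6 rotations (rotation i = S[i:]+S[:i]):
  rot[0] = mmMnn$
  rot[1] = mMnn$m
  rot[2] = Mnn$mm
  rot[3] = nn$mmM
  rot[4] = n$mmMn
  rot[5] = $mmMnn
Sorted (with $ < everything):
  sorted[0] = $mmMnn  (last char: 'n')
  sorted[1] = Mnn$mm  (last char: 'm')
  sorted[2] = mMnn$m  (last char: 'm')
  sorted[3] = mmMnn$  (last char: '$')
  sorted[4] = n$mmMn  (last char: 'n')
  sorted[5] = nn$mmM  (last char: 'M')
Last column: nmm$nM
Original string S is at sorted index 3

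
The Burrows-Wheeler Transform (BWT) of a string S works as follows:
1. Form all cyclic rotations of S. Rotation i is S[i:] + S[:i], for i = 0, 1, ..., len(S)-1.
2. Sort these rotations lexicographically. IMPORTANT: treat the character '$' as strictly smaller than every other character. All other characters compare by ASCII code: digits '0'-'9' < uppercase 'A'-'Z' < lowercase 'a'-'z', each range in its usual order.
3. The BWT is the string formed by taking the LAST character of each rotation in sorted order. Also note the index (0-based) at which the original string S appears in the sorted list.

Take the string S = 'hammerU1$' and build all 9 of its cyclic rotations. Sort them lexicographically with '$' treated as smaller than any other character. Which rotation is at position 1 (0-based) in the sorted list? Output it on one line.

All 9 rotations (rotation i = S[i:]+S[:i]):
  rot[0] = hammerU1$
  rot[1] = ammerU1$h
  rot[2] = mmerU1$ha
  rot[3] = merU1$ham
  rot[4] = erU1$hamm
  rot[5] = rU1$hamme
  rot[6] = U1$hammer
  rot[7] = 1$hammerU
  rot[8] = $hammerU1
Sorted (with $ < everything):
  sorted[0] = $hammerU1
  sorted[1] = 1$hammerU
  sorted[2] = U1$hammer
  sorted[3] = ammerU1$h
  sorted[4] = erU1$hamm
  sorted[5] = hammerU1$
  sorted[6] = merU1$ham
  sorted[7] = mmerU1$ha
  sorted[8] = rU1$hamme
sorted[1] = 1$hammerU

Answer: 1$hammerU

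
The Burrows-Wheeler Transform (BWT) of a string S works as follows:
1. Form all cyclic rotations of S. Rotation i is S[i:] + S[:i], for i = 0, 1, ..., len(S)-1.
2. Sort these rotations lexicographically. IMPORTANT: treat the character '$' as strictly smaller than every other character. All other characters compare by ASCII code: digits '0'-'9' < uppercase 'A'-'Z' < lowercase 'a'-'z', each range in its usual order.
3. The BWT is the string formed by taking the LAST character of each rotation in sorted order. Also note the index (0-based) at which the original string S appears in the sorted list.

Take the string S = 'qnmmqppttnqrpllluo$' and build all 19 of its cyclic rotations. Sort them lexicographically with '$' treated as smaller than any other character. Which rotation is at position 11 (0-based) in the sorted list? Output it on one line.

All 19 rotations (rotation i = S[i:]+S[:i]):
  rot[0] = qnmmqppttnqrpllluo$
  rot[1] = nmmqppttnqrpllluo$q
  rot[2] = mmqppttnqrpllluo$qn
  rot[3] = mqppttnqrpllluo$qnm
  rot[4] = qppttnqrpllluo$qnmm
  rot[5] = ppttnqrpllluo$qnmmq
  rot[6] = pttnqrpllluo$qnmmqp
  rot[7] = ttnqrpllluo$qnmmqpp
  rot[8] = tnqrpllluo$qnmmqppt
  rot[9] = nqrpllluo$qnmmqpptt
  rot[10] = qrpllluo$qnmmqppttn
  rot[11] = rpllluo$qnmmqppttnq
  rot[12] = pllluo$qnmmqppttnqr
  rot[13] = llluo$qnmmqppttnqrp
  rot[14] = lluo$qnmmqppttnqrpl
  rot[15] = luo$qnmmqppttnqrpll
  rot[16] = uo$qnmmqppttnqrplll
  rot[17] = o$qnmmqppttnqrplllu
  rot[18] = $qnmmqppttnqrpllluo
Sorted (with $ < everything):
  sorted[0] = $qnmmqppttnqrpllluo
  sorted[1] = llluo$qnmmqppttnqrp
  sorted[2] = lluo$qnmmqppttnqrpl
  sorted[3] = luo$qnmmqppttnqrpll
  sorted[4] = mmqppttnqrpllluo$qn
  sorted[5] = mqppttnqrpllluo$qnm
  sorted[6] = nmmqppttnqrpllluo$q
  sorted[7] = nqrpllluo$qnmmqpptt
  sorted[8] = o$qnmmqppttnqrplllu
  sorted[9] = pllluo$qnmmqppttnqr
  sorted[10] = ppttnqrpllluo$qnmmq
  sorted[11] = pttnqrpllluo$qnmmqp
  sorted[12] = qnmmqppttnqrpllluo$
  sorted[13] = qppttnqrpllluo$qnmm
  sorted[14] = qrpllluo$qnmmqppttn
  sorted[15] = rpllluo$qnmmqppttnq
  sorted[16] = tnqrpllluo$qnmmqppt
  sorted[17] = ttnqrpllluo$qnmmqpp
  sorted[18] = uo$qnmmqppttnqrplll
sorted[11] = pttnqrpllluo$qnmmqp

Answer: pttnqrpllluo$qnmmqp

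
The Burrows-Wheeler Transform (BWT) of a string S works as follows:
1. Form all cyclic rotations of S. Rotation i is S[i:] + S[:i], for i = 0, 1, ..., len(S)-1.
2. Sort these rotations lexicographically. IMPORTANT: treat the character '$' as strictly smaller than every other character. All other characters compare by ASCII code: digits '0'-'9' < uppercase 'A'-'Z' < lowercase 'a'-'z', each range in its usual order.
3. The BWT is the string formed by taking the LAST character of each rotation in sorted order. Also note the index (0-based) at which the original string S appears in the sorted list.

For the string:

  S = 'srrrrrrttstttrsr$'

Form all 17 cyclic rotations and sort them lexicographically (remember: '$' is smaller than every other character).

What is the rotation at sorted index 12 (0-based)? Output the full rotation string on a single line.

Answer: trsr$srrrrrrttstt

Derivation:
All 17 rotations (rotation i = S[i:]+S[:i]):
  rot[0] = srrrrrrttstttrsr$
  rot[1] = rrrrrrttstttrsr$s
  rot[2] = rrrrrttstttrsr$sr
  rot[3] = rrrrttstttrsr$srr
  rot[4] = rrrttstttrsr$srrr
  rot[5] = rrttstttrsr$srrrr
  rot[6] = rttstttrsr$srrrrr
  rot[7] = ttstttrsr$srrrrrr
  rot[8] = tstttrsr$srrrrrrt
  rot[9] = stttrsr$srrrrrrtt
  rot[10] = tttrsr$srrrrrrtts
  rot[11] = ttrsr$srrrrrrttst
  rot[12] = trsr$srrrrrrttstt
  rot[13] = rsr$srrrrrrttsttt
  rot[14] = sr$srrrrrrttstttr
  rot[15] = r$srrrrrrttstttrs
  rot[16] = $srrrrrrttstttrsr
Sorted (with $ < everything):
  sorted[0] = $srrrrrrttstttrsr
  sorted[1] = r$srrrrrrttstttrs
  sorted[2] = rrrrrrttstttrsr$s
  sorted[3] = rrrrrttstttrsr$sr
  sorted[4] = rrrrttstttrsr$srr
  sorted[5] = rrrttstttrsr$srrr
  sorted[6] = rrttstttrsr$srrrr
  sorted[7] = rsr$srrrrrrttsttt
  sorted[8] = rttstttrsr$srrrrr
  sorted[9] = sr$srrrrrrttstttr
  sorted[10] = srrrrrrttstttrsr$
  sorted[11] = stttrsr$srrrrrrtt
  sorted[12] = trsr$srrrrrrttstt
  sorted[13] = tstttrsr$srrrrrrt
  sorted[14] = ttrsr$srrrrrrttst
  sorted[15] = ttstttrsr$srrrrrr
  sorted[16] = tttrsr$srrrrrrtts
sorted[12] = trsr$srrrrrrttstt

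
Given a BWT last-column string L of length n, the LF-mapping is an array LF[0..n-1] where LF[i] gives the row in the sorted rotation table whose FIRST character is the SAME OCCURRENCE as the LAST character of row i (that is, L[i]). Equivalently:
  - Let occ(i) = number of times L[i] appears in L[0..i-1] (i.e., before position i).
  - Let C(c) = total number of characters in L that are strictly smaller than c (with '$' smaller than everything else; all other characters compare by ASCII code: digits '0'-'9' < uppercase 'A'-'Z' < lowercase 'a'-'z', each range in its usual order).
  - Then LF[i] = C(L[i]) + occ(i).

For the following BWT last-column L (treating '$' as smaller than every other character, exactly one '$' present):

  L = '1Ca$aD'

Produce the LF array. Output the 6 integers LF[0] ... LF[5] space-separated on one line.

Char counts: '$':1, '1':1, 'C':1, 'D':1, 'a':2
C (first-col start): C('$')=0, C('1')=1, C('C')=2, C('D')=3, C('a')=4
L[0]='1': occ=0, LF[0]=C('1')+0=1+0=1
L[1]='C': occ=0, LF[1]=C('C')+0=2+0=2
L[2]='a': occ=0, LF[2]=C('a')+0=4+0=4
L[3]='$': occ=0, LF[3]=C('$')+0=0+0=0
L[4]='a': occ=1, LF[4]=C('a')+1=4+1=5
L[5]='D': occ=0, LF[5]=C('D')+0=3+0=3

Answer: 1 2 4 0 5 3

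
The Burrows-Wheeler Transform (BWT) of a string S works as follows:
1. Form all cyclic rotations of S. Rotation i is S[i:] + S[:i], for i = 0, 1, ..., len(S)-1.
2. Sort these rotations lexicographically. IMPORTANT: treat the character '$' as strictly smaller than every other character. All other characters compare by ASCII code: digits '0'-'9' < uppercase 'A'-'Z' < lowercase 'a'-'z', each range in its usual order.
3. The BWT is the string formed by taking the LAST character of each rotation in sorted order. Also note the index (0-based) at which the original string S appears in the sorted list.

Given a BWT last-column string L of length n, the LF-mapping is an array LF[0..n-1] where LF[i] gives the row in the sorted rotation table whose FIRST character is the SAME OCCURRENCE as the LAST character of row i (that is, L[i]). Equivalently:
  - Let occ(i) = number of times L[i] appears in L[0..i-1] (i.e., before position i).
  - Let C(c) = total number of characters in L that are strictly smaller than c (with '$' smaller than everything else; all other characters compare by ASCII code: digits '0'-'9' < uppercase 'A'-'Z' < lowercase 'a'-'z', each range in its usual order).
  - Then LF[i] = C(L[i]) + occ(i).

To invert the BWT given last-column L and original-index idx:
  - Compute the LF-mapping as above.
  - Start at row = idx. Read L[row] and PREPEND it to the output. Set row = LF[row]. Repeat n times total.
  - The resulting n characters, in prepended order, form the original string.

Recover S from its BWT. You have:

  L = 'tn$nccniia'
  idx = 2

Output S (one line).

Answer: cincinnat$

Derivation:
LF mapping: 9 6 0 7 2 3 8 4 5 1
Walk LF starting at row 2, prepending L[row]:
  step 1: row=2, L[2]='$', prepend. Next row=LF[2]=0
  step 2: row=0, L[0]='t', prepend. Next row=LF[0]=9
  step 3: row=9, L[9]='a', prepend. Next row=LF[9]=1
  step 4: row=1, L[1]='n', prepend. Next row=LF[1]=6
  step 5: row=6, L[6]='n', prepend. Next row=LF[6]=8
  step 6: row=8, L[8]='i', prepend. Next row=LF[8]=5
  step 7: row=5, L[5]='c', prepend. Next row=LF[5]=3
  step 8: row=3, L[3]='n', prepend. Next row=LF[3]=7
  step 9: row=7, L[7]='i', prepend. Next row=LF[7]=4
  step 10: row=4, L[4]='c', prepend. Next row=LF[4]=2
Reversed output: cincinnat$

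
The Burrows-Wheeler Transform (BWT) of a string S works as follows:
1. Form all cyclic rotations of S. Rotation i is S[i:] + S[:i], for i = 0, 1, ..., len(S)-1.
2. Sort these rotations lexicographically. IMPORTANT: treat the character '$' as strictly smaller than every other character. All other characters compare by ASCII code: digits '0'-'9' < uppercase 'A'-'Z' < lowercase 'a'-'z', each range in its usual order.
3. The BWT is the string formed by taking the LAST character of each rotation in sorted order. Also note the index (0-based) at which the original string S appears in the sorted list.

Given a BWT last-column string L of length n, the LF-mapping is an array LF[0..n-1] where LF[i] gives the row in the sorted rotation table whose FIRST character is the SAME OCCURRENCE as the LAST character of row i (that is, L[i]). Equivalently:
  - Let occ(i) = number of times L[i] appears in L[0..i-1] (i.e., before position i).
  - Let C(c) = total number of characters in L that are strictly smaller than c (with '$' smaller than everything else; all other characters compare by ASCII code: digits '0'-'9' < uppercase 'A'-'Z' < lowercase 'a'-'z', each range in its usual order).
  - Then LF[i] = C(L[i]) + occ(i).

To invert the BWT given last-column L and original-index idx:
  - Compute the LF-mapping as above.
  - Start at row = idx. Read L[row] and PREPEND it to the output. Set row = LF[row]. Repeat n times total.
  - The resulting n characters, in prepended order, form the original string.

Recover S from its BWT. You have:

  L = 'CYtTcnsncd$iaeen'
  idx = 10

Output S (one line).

Answer: incandescentTYC$

Derivation:
LF mapping: 1 3 15 2 5 11 14 12 6 7 0 10 4 8 9 13
Walk LF starting at row 10, prepending L[row]:
  step 1: row=10, L[10]='$', prepend. Next row=LF[10]=0
  step 2: row=0, L[0]='C', prepend. Next row=LF[0]=1
  step 3: row=1, L[1]='Y', prepend. Next row=LF[1]=3
  step 4: row=3, L[3]='T', prepend. Next row=LF[3]=2
  step 5: row=2, L[2]='t', prepend. Next row=LF[2]=15
  step 6: row=15, L[15]='n', prepend. Next row=LF[15]=13
  step 7: row=13, L[13]='e', prepend. Next row=LF[13]=8
  step 8: row=8, L[8]='c', prepend. Next row=LF[8]=6
  step 9: row=6, L[6]='s', prepend. Next row=LF[6]=14
  step 10: row=14, L[14]='e', prepend. Next row=LF[14]=9
  step 11: row=9, L[9]='d', prepend. Next row=LF[9]=7
  step 12: row=7, L[7]='n', prepend. Next row=LF[7]=12
  step 13: row=12, L[12]='a', prepend. Next row=LF[12]=4
  step 14: row=4, L[4]='c', prepend. Next row=LF[4]=5
  step 15: row=5, L[5]='n', prepend. Next row=LF[5]=11
  step 16: row=11, L[11]='i', prepend. Next row=LF[11]=10
Reversed output: incandescentTYC$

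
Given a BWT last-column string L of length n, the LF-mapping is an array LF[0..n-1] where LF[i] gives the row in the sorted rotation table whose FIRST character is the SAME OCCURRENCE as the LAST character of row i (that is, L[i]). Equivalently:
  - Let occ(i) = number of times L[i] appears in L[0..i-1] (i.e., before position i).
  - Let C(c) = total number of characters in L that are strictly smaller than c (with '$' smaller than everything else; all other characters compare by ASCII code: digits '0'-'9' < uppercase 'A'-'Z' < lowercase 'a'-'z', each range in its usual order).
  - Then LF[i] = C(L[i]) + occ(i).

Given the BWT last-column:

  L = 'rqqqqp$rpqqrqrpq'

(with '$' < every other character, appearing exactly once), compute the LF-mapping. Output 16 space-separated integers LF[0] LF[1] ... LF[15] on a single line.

Char counts: '$':1, 'p':3, 'q':8, 'r':4
C (first-col start): C('$')=0, C('p')=1, C('q')=4, C('r')=12
L[0]='r': occ=0, LF[0]=C('r')+0=12+0=12
L[1]='q': occ=0, LF[1]=C('q')+0=4+0=4
L[2]='q': occ=1, LF[2]=C('q')+1=4+1=5
L[3]='q': occ=2, LF[3]=C('q')+2=4+2=6
L[4]='q': occ=3, LF[4]=C('q')+3=4+3=7
L[5]='p': occ=0, LF[5]=C('p')+0=1+0=1
L[6]='$': occ=0, LF[6]=C('$')+0=0+0=0
L[7]='r': occ=1, LF[7]=C('r')+1=12+1=13
L[8]='p': occ=1, LF[8]=C('p')+1=1+1=2
L[9]='q': occ=4, LF[9]=C('q')+4=4+4=8
L[10]='q': occ=5, LF[10]=C('q')+5=4+5=9
L[11]='r': occ=2, LF[11]=C('r')+2=12+2=14
L[12]='q': occ=6, LF[12]=C('q')+6=4+6=10
L[13]='r': occ=3, LF[13]=C('r')+3=12+3=15
L[14]='p': occ=2, LF[14]=C('p')+2=1+2=3
L[15]='q': occ=7, LF[15]=C('q')+7=4+7=11

Answer: 12 4 5 6 7 1 0 13 2 8 9 14 10 15 3 11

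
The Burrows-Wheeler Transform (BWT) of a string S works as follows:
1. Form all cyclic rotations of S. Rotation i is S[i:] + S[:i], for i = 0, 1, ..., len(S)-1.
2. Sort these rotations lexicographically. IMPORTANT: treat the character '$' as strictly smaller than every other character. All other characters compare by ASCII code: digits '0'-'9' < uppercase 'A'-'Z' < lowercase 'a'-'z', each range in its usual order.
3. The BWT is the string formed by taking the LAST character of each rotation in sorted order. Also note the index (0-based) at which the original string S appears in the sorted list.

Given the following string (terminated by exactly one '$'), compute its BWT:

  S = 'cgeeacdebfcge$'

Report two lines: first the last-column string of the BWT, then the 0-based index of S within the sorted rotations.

Answer: eeeaf$cgedgbcc
5

Derivation:
All 14 rotations (rotation i = S[i:]+S[:i]):
  rot[0] = cgeeacdebfcge$
  rot[1] = geeacdebfcge$c
  rot[2] = eeacdebfcge$cg
  rot[3] = eacdebfcge$cge
  rot[4] = acdebfcge$cgee
  rot[5] = cdebfcge$cgeea
  rot[6] = debfcge$cgeeac
  rot[7] = ebfcge$cgeeacd
  rot[8] = bfcge$cgeeacde
  rot[9] = fcge$cgeeacdeb
  rot[10] = cge$cgeeacdebf
  rot[11] = ge$cgeeacdebfc
  rot[12] = e$cgeeacdebfcg
  rot[13] = $cgeeacdebfcge
Sorted (with $ < everything):
  sorted[0] = $cgeeacdebfcge  (last char: 'e')
  sorted[1] = acdebfcge$cgee  (last char: 'e')
  sorted[2] = bfcge$cgeeacde  (last char: 'e')
  sorted[3] = cdebfcge$cgeea  (last char: 'a')
  sorted[4] = cge$cgeeacdebf  (last char: 'f')
  sorted[5] = cgeeacdebfcge$  (last char: '$')
  sorted[6] = debfcge$cgeeac  (last char: 'c')
  sorted[7] = e$cgeeacdebfcg  (last char: 'g')
  sorted[8] = eacdebfcge$cge  (last char: 'e')
  sorted[9] = ebfcge$cgeeacd  (last char: 'd')
  sorted[10] = eeacdebfcge$cg  (last char: 'g')
  sorted[11] = fcge$cgeeacdeb  (last char: 'b')
  sorted[12] = ge$cgeeacdebfc  (last char: 'c')
  sorted[13] = geeacdebfcge$c  (last char: 'c')
Last column: eeeaf$cgedgbcc
Original string S is at sorted index 5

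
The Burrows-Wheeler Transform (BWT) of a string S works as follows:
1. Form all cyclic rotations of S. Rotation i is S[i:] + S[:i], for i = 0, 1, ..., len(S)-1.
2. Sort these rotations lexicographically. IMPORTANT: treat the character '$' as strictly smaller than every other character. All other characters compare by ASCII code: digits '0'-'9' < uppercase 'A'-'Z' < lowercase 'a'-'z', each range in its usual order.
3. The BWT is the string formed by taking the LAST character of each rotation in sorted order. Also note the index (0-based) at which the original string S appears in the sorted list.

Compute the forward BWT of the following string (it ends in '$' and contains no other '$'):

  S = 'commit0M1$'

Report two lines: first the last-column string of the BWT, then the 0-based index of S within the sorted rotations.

All 10 rotations (rotation i = S[i:]+S[:i]):
  rot[0] = commit0M1$
  rot[1] = ommit0M1$c
  rot[2] = mmit0M1$co
  rot[3] = mit0M1$com
  rot[4] = it0M1$comm
  rot[5] = t0M1$commi
  rot[6] = 0M1$commit
  rot[7] = M1$commit0
  rot[8] = 1$commit0M
  rot[9] = $commit0M1
Sorted (with $ < everything):
  sorted[0] = $commit0M1  (last char: '1')
  sorted[1] = 0M1$commit  (last char: 't')
  sorted[2] = 1$commit0M  (last char: 'M')
  sorted[3] = M1$commit0  (last char: '0')
  sorted[4] = commit0M1$  (last char: '$')
  sorted[5] = it0M1$comm  (last char: 'm')
  sorted[6] = mit0M1$com  (last char: 'm')
  sorted[7] = mmit0M1$co  (last char: 'o')
  sorted[8] = ommit0M1$c  (last char: 'c')
  sorted[9] = t0M1$commi  (last char: 'i')
Last column: 1tM0$mmoci
Original string S is at sorted index 4

Answer: 1tM0$mmoci
4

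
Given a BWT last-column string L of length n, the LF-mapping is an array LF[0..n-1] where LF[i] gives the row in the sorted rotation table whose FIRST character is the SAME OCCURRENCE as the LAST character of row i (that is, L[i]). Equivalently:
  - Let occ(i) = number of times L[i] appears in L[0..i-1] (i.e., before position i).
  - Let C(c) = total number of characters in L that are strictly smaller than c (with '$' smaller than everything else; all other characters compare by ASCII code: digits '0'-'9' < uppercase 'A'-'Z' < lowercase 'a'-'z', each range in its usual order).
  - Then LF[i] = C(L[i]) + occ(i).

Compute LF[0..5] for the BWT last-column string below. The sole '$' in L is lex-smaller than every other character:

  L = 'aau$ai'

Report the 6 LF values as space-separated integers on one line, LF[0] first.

Answer: 1 2 5 0 3 4

Derivation:
Char counts: '$':1, 'a':3, 'i':1, 'u':1
C (first-col start): C('$')=0, C('a')=1, C('i')=4, C('u')=5
L[0]='a': occ=0, LF[0]=C('a')+0=1+0=1
L[1]='a': occ=1, LF[1]=C('a')+1=1+1=2
L[2]='u': occ=0, LF[2]=C('u')+0=5+0=5
L[3]='$': occ=0, LF[3]=C('$')+0=0+0=0
L[4]='a': occ=2, LF[4]=C('a')+2=1+2=3
L[5]='i': occ=0, LF[5]=C('i')+0=4+0=4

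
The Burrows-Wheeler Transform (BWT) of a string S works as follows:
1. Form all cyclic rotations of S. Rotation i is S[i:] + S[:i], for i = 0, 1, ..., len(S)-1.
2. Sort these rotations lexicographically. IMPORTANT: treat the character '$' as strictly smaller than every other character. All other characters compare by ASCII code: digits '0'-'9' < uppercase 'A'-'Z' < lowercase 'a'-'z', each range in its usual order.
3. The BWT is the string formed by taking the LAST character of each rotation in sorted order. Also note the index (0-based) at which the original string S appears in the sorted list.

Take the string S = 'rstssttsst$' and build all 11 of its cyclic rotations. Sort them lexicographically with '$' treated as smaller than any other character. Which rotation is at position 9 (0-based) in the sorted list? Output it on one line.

All 11 rotations (rotation i = S[i:]+S[:i]):
  rot[0] = rstssttsst$
  rot[1] = stssttsst$r
  rot[2] = tssttsst$rs
  rot[3] = ssttsst$rst
  rot[4] = sttsst$rsts
  rot[5] = ttsst$rstss
  rot[6] = tsst$rstsst
  rot[7] = sst$rstsstt
  rot[8] = st$rstsstts
  rot[9] = t$rstssttss
  rot[10] = $rstssttsst
Sorted (with $ < everything):
  sorted[0] = $rstssttsst
  sorted[1] = rstssttsst$
  sorted[2] = sst$rstsstt
  sorted[3] = ssttsst$rst
  sorted[4] = st$rstsstts
  sorted[5] = stssttsst$r
  sorted[6] = sttsst$rsts
  sorted[7] = t$rstssttss
  sorted[8] = tsst$rstsst
  sorted[9] = tssttsst$rs
  sorted[10] = ttsst$rstss
sorted[9] = tssttsst$rs

Answer: tssttsst$rs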